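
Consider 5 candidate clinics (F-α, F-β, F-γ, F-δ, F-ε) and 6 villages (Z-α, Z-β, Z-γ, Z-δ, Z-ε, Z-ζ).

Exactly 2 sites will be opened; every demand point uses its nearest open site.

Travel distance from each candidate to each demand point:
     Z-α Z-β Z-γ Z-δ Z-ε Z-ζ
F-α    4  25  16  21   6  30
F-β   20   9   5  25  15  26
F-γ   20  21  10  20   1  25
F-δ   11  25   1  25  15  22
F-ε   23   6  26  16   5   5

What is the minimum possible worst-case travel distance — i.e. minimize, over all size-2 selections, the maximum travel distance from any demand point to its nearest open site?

16

Open {F-α, F-ε}.
  Farthest demand point is Z-γ at travel distance 16 (to F-α); all others are ≤ 16.
With {F-δ, F-ε} the worst case is 16.
With {F-β, F-ε} the worst case is 20.
No size-2 selection achieves below 16.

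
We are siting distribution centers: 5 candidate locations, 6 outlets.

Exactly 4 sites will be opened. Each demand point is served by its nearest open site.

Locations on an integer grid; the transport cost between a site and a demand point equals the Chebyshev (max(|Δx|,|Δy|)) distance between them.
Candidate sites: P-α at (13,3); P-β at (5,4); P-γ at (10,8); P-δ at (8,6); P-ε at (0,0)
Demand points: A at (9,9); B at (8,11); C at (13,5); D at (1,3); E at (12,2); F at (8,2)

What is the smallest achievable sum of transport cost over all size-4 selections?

13

Open {P-α, P-β, P-γ, P-ε}.
  A→P-γ 1, B→P-γ 3, C→P-α 2, D→P-ε 3, E→P-α 1, F→P-β 3  ⇒ total 13.
Compare {P-α, P-β, P-γ, P-δ}: total 14.
Compare {P-α, P-γ, P-δ, P-ε}: total 14.
No size-4 selection does better; minimum is 13.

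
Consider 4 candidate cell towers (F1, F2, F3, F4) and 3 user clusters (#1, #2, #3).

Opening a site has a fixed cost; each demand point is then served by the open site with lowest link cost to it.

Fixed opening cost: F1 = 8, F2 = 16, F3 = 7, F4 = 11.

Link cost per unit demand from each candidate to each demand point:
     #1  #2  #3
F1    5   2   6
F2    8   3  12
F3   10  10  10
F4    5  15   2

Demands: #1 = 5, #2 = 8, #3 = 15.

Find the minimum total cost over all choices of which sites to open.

90

Open {F1, F4}: assign each demand point to its cheapest open site.
  #1→F1 5×5=25, #2→F1 8×2=16, #3→F4 15×2=30
  link cost 71, fixed 19 → total 90.
Compare {F1, F3, F4}: link cost 71 + fixed 26 = 97.
Compare {F2, F4}: link cost 79 + fixed 27 = 106.
Compare {F1, F2, F4}: link cost 71 + fixed 35 = 106.
All other subsets cost ≥ 97. Minimum total cost: 90.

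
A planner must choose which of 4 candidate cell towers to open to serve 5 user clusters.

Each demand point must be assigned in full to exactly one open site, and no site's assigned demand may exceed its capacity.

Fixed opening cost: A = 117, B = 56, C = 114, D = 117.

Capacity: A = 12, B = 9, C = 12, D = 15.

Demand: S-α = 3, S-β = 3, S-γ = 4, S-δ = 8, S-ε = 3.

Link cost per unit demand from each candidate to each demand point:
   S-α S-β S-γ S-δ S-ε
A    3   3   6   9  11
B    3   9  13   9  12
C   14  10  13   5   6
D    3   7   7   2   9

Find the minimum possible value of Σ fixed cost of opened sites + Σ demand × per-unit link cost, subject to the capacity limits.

Open {B, D}; cheapest assignment that respects the capacities:
  B (cap 9, load 6): S-α, S-β — cost 3×3 + 3×9 = 36
  D (cap 15, load 15): S-γ, S-δ, S-ε — cost 4×7 + 8×2 + 3×9 = 71
  Shipping 107, fixed 173 → total 280.
  Any other capacity-feasible assignment to {B, D} ships for at least 107.
Compare {A, D}: its best feasible assignment gives total 319.
Compare {A, C}: its best feasible assignment gives total 331.
Every other set of open sites that can feasibly serve all demand totals ≥ 319 even under its best assignment. Minimum: 280.

280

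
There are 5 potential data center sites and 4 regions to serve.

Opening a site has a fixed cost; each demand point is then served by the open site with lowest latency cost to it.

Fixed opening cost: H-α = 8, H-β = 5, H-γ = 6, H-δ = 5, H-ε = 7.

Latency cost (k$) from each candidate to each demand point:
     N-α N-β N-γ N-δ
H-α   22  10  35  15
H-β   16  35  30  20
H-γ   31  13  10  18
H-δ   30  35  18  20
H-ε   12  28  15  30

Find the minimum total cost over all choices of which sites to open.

66

Open {H-γ, H-ε}: assign each demand point to its cheapest open site.
  N-α→H-ε 12, N-β→H-γ 13, N-γ→H-γ 10, N-δ→H-γ 18
  latency cost 53, fixed 13 → total 66.
Compare {H-α, H-ε}: latency cost 52 + fixed 15 = 67.
Compare {H-β, H-γ}: latency cost 57 + fixed 11 = 68.
Compare {H-α, H-γ, H-ε}: latency cost 47 + fixed 21 = 68.
All other subsets cost ≥ 67. Minimum total cost: 66.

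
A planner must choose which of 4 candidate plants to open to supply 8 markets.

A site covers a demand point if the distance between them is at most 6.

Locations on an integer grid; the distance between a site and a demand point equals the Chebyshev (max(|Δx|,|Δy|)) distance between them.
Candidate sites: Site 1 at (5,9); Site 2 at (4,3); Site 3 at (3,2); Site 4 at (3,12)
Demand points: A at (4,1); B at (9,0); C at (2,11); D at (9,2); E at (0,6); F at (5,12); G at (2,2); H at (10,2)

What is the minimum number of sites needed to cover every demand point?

Coverage sets (demand points within 6 of each site):
  Site 1: {C, E, F}
  Site 2: {A, B, D, E, G, H}
  Site 3: {A, B, D, E, G}
  Site 4: {C, E, F}
No single site covers all 8 demand points.
But {Site 1, Site 2} covers everything, so the minimum is 2.

2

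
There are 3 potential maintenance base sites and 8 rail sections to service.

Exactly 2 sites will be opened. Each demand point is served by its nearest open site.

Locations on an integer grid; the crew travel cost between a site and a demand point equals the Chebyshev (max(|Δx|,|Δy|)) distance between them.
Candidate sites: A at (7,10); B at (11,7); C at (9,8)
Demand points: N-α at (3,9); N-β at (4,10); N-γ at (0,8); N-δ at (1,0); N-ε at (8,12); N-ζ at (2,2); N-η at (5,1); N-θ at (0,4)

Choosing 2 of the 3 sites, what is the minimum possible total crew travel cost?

Open {A, C}.
  N-α→A 4, N-β→A 3, N-γ→A 7, N-δ→C 8, N-ε→A 2, N-ζ→C 7, N-η→C 7, N-θ→A 7  ⇒ total 45.
Compare {A, B}: total 47.
Compare {B, C}: total 54.

45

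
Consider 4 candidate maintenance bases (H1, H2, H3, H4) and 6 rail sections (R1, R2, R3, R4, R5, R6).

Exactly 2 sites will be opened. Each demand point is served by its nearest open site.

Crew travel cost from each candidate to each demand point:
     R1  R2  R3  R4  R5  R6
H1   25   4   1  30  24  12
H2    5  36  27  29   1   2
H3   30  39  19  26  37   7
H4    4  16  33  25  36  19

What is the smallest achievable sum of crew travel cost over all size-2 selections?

42

Open {H1, H2}.
  R1→H2 5, R2→H1 4, R3→H1 1, R4→H2 29, R5→H2 1, R6→H2 2  ⇒ total 42.
Compare {H1, H4}: total 70.
Compare {H2, H4}: total 75.
No size-2 selection does better; minimum is 42.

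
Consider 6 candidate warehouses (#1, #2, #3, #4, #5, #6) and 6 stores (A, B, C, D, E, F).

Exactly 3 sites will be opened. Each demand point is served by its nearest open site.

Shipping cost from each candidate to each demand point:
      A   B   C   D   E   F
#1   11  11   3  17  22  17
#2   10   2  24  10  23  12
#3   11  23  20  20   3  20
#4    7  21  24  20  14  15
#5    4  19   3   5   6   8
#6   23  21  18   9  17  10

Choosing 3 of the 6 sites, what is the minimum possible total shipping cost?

25

Open {#2, #3, #5}.
  A→#5 4, B→#2 2, C→#5 3, D→#5 5, E→#3 3, F→#5 8  ⇒ total 25.
Compare {#1, #2, #5}: total 28.
Compare {#2, #4, #5}: total 28.
No size-3 selection does better; minimum is 25.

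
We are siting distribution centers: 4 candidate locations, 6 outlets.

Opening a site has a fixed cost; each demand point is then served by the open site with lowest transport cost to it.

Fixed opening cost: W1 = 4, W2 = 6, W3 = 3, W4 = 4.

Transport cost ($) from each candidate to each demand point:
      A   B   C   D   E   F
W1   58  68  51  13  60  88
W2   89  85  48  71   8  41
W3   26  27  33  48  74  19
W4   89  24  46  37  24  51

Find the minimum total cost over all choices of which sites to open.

Open {W1, W2, W3}: assign each demand point to its cheapest open site.
  A→W3 26, B→W3 27, C→W3 33, D→W1 13, E→W2 8, F→W3 19
  transport cost 126, fixed 13 → total 139.
Compare {W1, W2, W3, W4}: transport cost 123 + fixed 17 = 140.
Compare {W1, W3, W4}: transport cost 139 + fixed 11 = 150.
Compare {W2, W3, W4}: transport cost 147 + fixed 13 = 160.
All other subsets cost ≥ 140. Minimum total cost: 139.

139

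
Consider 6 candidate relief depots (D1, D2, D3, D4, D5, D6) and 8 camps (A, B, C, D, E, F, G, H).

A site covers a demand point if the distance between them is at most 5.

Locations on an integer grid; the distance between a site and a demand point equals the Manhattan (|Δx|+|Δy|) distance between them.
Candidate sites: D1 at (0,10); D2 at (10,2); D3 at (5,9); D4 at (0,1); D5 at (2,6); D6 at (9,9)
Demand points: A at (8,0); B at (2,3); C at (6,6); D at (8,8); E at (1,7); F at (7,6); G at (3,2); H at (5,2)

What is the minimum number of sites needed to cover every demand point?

3

Coverage sets (demand points within 5 of each site):
  D1: {E}
  D2: {A, H}
  D3: {C, D, F}
  D4: {B, G}
  D5: {B, C, E, F, G}
  D6: {D, F}
No 2 sites suffice: every size-2 union leaves at least one demand point uncovered.
But {D2, D3, D5} covers everything, so the minimum is 3.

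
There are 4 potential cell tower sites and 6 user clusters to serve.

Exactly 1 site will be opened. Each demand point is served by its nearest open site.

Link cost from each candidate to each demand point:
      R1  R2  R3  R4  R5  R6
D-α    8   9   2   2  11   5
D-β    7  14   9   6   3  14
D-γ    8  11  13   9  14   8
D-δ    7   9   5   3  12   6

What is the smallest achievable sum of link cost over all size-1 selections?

Open {D-α}.
  R1→D-α 8, R2→D-α 9, R3→D-α 2, R4→D-α 2, R5→D-α 11, R6→D-α 5  ⇒ total 37.
Compare {D-δ}: total 42.
Compare {D-β}: total 53.
No size-1 selection does better; minimum is 37.

37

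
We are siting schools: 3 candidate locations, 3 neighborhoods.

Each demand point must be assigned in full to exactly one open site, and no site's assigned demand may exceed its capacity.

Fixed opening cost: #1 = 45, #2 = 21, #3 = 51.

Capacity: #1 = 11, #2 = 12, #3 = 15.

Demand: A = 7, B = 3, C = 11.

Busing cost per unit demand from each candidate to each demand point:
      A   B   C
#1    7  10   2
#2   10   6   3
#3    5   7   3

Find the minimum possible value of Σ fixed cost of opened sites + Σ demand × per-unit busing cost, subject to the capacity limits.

161

Open {#2, #3}; cheapest assignment that respects the capacities:
  #2 (cap 12, load 11): C — cost 11×3 = 33
  #3 (cap 15, load 10): A, B — cost 7×5 + 3×7 = 56
  Shipping 89, fixed 72 → total 161.
  Any other capacity-feasible assignment to {#2, #3} ships for at least 89.
Compare {#1, #3}: its best feasible assignment gives total 174.
Compare {#1, #2}: its best feasible assignment gives total 176.
Every other set of open sites that can feasibly serve all demand totals ≥ 174 even under its best assignment. Minimum: 161.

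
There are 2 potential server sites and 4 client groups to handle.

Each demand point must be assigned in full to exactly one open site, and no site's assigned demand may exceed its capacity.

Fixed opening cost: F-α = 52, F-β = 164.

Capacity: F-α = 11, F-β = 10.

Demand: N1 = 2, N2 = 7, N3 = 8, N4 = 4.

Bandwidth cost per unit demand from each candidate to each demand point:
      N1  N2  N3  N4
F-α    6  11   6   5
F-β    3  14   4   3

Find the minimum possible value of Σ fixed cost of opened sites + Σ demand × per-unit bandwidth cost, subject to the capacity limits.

Open {F-α, F-β}; cheapest assignment that respects the capacities:
  F-α (cap 11, load 11): N2, N4 — cost 7×11 + 4×5 = 97
  F-β (cap 10, load 10): N1, N3 — cost 2×3 + 8×4 = 38
  Shipping 135, fixed 216 → total 351.
  Any other capacity-feasible assignment to {F-α, F-β} ships for at least 135.
Total demand is 21 and no other set of sites has combined capacity ≥ 21, so {F-α, F-β} is the only feasible choice of open sites. Minimum: 351.

351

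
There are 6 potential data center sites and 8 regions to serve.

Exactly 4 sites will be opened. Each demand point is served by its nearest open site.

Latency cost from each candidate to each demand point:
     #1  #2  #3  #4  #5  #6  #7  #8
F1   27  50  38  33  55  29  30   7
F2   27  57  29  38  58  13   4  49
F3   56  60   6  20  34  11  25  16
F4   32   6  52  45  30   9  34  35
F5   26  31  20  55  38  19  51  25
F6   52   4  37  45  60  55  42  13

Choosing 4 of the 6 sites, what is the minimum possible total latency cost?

Open {F1, F2, F3, F4}.
  #1→F1 27, #2→F4 6, #3→F3 6, #4→F3 20, #5→F4 30, #6→F4 9, #7→F2 4, #8→F1 7  ⇒ total 109.
Compare {F1, F2, F3, F6}: total 113.
Compare {F2, F3, F4, F6}: total 113.
No size-4 selection does better; minimum is 109.

109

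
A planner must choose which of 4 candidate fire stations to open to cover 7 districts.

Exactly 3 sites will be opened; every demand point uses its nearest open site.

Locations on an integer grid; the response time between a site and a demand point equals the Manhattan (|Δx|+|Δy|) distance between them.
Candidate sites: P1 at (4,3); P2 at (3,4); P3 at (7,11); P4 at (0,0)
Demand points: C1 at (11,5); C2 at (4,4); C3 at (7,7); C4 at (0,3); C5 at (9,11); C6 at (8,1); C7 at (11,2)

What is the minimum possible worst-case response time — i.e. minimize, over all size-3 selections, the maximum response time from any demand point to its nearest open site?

9

Open {P1, P2, P3}.
  Farthest demand point is C1 at response time 9 (to P1); all others are ≤ 9.
With {P1, P3, P4} the worst case is 9.
With {P2, P3, P4} the worst case is 10.
No size-3 selection achieves below 9.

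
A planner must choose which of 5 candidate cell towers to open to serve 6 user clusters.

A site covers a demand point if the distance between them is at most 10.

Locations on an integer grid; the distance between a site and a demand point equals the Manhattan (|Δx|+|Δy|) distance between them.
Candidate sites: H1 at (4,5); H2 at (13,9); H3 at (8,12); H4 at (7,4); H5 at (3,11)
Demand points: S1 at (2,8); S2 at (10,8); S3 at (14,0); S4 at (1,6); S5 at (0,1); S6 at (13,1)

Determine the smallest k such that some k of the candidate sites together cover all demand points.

2

Coverage sets (demand points within 10 of each site):
  H1: {S1, S2, S4, S5}
  H2: {S2, S3, S6}
  H3: {S1, S2}
  H4: {S1, S2, S4, S5, S6}
  H5: {S1, S2, S4}
No single site covers all 6 demand points.
But {H1, H2} covers everything, so the minimum is 2.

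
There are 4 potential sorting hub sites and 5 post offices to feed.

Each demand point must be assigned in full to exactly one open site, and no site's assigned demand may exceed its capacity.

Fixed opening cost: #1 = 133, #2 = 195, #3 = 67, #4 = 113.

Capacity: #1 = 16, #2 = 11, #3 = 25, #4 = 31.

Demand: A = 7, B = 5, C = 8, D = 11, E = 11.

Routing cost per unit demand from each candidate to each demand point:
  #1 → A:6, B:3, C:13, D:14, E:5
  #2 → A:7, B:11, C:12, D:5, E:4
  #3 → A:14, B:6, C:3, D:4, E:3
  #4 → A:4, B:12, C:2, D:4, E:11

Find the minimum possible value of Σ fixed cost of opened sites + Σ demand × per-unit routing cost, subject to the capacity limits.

Open {#3, #4}; cheapest assignment that respects the capacities:
  #3 (cap 25, load 16): B, E — cost 5×6 + 11×3 = 63
  #4 (cap 31, load 26): A, C, D — cost 7×4 + 8×2 + 11×4 = 88
  Shipping 151, fixed 180 → total 331.
  Any other capacity-feasible assignment to {#3, #4} ships for at least 151.
Compare {#1, #4}: its best feasible assignment gives total 404.
Compare {#1, #3, #4}: its best feasible assignment gives total 449.
Every other set of open sites that can feasibly serve all demand totals ≥ 404 even under its best assignment. Minimum: 331.

331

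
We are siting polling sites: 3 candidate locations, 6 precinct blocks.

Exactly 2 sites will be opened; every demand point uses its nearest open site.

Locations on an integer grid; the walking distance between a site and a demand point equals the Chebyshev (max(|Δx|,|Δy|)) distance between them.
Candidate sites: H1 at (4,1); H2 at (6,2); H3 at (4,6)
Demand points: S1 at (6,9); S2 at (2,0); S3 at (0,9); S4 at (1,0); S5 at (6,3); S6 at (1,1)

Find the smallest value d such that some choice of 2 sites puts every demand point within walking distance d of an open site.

4

Open {H1, H3}.
  Farthest demand point is S3 at walking distance 4 (to H3); all others are ≤ 4.
With {H2, H3} the worst case is 5.
With {H1, H2} the worst case is 7.
No size-2 selection achieves below 4.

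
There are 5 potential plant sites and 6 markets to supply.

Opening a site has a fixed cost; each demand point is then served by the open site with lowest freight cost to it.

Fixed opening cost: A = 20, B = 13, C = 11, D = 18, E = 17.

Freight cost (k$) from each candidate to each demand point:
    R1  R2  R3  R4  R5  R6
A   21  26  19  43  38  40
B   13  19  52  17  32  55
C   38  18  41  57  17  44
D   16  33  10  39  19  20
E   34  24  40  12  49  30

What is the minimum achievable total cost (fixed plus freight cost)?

129

Open {B, D}: assign each demand point to its cheapest open site.
  R1→B 13, R2→B 19, R3→D 10, R4→B 17, R5→D 19, R6→D 20
  freight cost 98, fixed 31 → total 129.
Compare {D, E}: freight cost 101 + fixed 35 = 136.
Compare {B, C, D}: freight cost 95 + fixed 42 = 137.
Compare {C, D, E}: freight cost 93 + fixed 46 = 139.
All other subsets cost ≥ 136. Minimum total cost: 129.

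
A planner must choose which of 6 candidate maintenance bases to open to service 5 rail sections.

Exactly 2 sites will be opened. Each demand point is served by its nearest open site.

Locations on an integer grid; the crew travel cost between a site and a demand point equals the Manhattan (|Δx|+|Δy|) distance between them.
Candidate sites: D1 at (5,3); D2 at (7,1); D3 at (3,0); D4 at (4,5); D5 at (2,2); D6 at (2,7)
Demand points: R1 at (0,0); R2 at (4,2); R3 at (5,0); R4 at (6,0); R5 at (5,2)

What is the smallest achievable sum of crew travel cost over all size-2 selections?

11

Open {D1, D3}.
  R1→D3 3, R2→D1 2, R3→D3 2, R4→D3 3, R5→D1 1  ⇒ total 11.
Compare {D2, D3}: total 13.
Compare {D3, D5}: total 13.
No size-2 selection does better; minimum is 11.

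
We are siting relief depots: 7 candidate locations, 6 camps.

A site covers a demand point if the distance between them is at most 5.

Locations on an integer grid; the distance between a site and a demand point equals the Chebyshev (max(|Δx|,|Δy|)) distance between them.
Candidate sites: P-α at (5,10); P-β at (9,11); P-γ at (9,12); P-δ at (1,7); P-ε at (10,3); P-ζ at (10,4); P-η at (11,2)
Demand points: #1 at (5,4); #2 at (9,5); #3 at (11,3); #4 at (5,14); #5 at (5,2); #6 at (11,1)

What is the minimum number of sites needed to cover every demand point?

Coverage sets (demand points within 5 of each site):
  P-α: {#2, #4}
  P-β: {#4}
  P-γ: {#4}
  P-δ: {#1, #5}
  P-ε: {#1, #2, #3, #5, #6}
  P-ζ: {#1, #2, #3, #5, #6}
  P-η: {#2, #3, #6}
No single site covers all 6 demand points.
But {P-α, P-ε} covers everything, so the minimum is 2.

2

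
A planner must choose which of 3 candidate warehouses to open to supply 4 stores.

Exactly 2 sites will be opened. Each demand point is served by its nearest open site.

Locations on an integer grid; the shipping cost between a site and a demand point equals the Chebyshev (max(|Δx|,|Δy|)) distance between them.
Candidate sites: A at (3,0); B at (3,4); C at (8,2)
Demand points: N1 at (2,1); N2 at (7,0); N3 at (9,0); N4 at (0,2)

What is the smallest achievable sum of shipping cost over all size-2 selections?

8

Open {A, C}.
  N1→A 1, N2→C 2, N3→C 2, N4→A 3  ⇒ total 8.
Compare {B, C}: total 10.
Compare {A, B}: total 14.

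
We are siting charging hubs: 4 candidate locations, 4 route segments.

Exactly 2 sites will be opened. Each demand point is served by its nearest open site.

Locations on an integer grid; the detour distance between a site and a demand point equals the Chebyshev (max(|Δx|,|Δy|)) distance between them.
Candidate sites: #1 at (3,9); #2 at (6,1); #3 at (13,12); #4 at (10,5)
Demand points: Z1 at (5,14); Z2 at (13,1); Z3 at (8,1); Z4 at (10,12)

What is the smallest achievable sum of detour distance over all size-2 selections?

19

Open {#3, #4}.
  Z1→#3 8, Z2→#4 4, Z3→#4 4, Z4→#3 3  ⇒ total 19.
Compare {#1, #4}: total 20.
Compare {#2, #3}: total 20.
No size-2 selection does better; minimum is 19.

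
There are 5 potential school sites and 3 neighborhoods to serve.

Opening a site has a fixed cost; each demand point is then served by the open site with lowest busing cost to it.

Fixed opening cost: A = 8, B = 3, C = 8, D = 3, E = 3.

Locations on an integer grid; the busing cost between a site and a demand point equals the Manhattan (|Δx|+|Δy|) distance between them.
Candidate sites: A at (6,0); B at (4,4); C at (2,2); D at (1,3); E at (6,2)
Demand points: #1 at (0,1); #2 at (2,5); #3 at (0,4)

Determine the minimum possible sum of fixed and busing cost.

Open {D}: assign each demand point to its cheapest open site.
  #1→D 3, #2→D 3, #3→D 2
  busing cost 8, fixed 3 → total 11.
Compare {B, D}: busing cost 8 + fixed 6 = 14.
Compare {D, E}: busing cost 8 + fixed 6 = 14.
Compare {B}: busing cost 14 + fixed 3 = 17.
All other subsets cost ≥ 14. Minimum total cost: 11.

11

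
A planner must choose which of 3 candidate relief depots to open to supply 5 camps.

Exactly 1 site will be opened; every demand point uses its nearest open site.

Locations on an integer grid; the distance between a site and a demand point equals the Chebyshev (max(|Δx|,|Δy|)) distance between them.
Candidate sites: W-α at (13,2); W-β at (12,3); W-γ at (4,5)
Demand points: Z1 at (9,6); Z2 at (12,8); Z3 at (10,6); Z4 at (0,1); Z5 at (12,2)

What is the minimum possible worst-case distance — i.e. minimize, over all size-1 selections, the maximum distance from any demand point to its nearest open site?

Open {W-γ}.
  Farthest demand point is Z2 at distance 8 (to W-γ); all others are ≤ 8.
With {W-β} the worst case is 12.
With {W-α} the worst case is 13.
No size-1 selection achieves below 8.

8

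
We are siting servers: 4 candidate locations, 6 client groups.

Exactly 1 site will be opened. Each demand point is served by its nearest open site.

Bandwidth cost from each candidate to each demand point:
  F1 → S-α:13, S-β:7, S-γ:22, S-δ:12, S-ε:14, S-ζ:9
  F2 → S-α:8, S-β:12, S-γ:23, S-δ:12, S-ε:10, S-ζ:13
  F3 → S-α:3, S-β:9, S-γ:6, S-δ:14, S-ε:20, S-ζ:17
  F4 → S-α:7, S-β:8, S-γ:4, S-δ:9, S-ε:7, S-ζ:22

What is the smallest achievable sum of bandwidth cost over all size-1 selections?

57

Open {F4}.
  S-α→F4 7, S-β→F4 8, S-γ→F4 4, S-δ→F4 9, S-ε→F4 7, S-ζ→F4 22  ⇒ total 57.
Compare {F3}: total 69.
Compare {F1}: total 77.
No size-1 selection does better; minimum is 57.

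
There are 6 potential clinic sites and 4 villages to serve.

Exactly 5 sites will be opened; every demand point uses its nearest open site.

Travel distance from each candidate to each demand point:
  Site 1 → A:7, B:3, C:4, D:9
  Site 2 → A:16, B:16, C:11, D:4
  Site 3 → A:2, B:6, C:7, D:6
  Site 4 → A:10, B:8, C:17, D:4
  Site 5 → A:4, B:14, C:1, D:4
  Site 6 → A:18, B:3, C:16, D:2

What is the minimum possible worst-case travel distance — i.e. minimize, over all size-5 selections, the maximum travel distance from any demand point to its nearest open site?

Open {Site 1, Site 2, Site 3, Site 5, Site 6}.
  Farthest demand point is B at travel distance 3 (to Site 1); all others are ≤ 3.
With {Site 1, Site 3, Site 4, Site 5, Site 6} the worst case is 3.
With {Site 2, Site 3, Site 4, Site 5, Site 6} the worst case is 3.
No size-5 selection achieves below 3.

3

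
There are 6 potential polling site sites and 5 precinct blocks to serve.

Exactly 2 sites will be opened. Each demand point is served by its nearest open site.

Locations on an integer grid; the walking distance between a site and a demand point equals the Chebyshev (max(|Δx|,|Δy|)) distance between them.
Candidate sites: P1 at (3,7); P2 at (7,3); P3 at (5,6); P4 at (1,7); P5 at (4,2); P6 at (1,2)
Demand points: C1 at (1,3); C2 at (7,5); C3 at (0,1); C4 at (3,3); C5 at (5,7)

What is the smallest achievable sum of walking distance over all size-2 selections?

7

Open {P3, P6}.
  C1→P6 1, C2→P3 2, C3→P6 1, C4→P6 2, C5→P3 1  ⇒ total 7.
Compare {P1, P6}: total 10.
Compare {P2, P6}: total 10.
No size-2 selection does better; minimum is 7.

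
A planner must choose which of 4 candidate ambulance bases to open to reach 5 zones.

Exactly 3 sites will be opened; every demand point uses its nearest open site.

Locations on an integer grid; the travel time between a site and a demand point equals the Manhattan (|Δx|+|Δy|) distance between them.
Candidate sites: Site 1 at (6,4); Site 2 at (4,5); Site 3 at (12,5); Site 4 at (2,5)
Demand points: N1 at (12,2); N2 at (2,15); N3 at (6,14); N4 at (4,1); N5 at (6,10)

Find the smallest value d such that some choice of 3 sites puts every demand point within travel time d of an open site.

10

Open {Site 1, Site 2, Site 4}.
  Farthest demand point is N2 at travel time 10 (to Site 4); all others are ≤ 10.
With {Site 1, Site 3, Site 4} the worst case is 10.
With {Site 2, Site 3, Site 4} the worst case is 11.
No size-3 selection achieves below 10.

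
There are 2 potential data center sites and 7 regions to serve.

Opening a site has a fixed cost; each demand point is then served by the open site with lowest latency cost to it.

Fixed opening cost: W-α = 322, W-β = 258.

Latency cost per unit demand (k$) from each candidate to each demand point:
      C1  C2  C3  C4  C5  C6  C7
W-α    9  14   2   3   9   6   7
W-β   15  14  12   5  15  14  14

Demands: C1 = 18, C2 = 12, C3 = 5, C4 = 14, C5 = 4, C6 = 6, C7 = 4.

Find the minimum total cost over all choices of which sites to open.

Open {W-α}: assign each demand point to its cheapest open site.
  C1→W-α 18×9=162, C2→W-α 12×14=168, C3→W-α 5×2=10, C4→W-α 14×3=42, C5→W-α 4×9=36, C6→W-α 6×6=36, C7→W-α 4×7=28
  latency cost 482, fixed 322 → total 804.
Compare {W-β}: latency cost 768 + fixed 258 = 1026.
Compare {W-α, W-β}: latency cost 482 + fixed 580 = 1062.

804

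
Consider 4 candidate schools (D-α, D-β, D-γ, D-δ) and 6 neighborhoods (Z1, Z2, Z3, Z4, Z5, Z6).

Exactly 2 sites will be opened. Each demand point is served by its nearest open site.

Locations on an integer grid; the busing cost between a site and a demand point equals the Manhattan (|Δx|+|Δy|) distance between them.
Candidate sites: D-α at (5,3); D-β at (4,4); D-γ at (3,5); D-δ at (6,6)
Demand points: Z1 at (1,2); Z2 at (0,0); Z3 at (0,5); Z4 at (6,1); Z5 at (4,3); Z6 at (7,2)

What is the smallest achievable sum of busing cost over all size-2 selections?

23

Open {D-α, D-γ}.
  Z1→D-α 5, Z2→D-α 8, Z3→D-γ 3, Z4→D-α 3, Z5→D-α 1, Z6→D-α 3  ⇒ total 23.
Compare {D-α, D-β}: total 25.
Compare {D-α, D-δ}: total 27.
No size-2 selection does better; minimum is 23.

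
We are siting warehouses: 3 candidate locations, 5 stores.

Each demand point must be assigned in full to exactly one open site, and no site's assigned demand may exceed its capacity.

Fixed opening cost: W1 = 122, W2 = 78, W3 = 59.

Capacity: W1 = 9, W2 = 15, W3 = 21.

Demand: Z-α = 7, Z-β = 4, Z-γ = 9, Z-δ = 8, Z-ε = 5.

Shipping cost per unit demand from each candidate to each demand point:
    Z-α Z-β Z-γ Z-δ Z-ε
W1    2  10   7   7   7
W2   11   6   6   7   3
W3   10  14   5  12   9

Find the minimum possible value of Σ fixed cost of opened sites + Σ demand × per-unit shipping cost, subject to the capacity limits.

377

Open {W2, W3}; cheapest assignment that respects the capacities:
  W2 (cap 15, load 12): Z-β, Z-δ — cost 4×6 + 8×7 = 80
  W3 (cap 21, load 21): Z-α, Z-γ, Z-ε — cost 7×10 + 9×5 + 5×9 = 160
  Shipping 240, fixed 137 → total 377.
  Any other capacity-feasible assignment to {W2, W3} ships for at least 240.
Compare {W1, W2, W3}: its best feasible assignment gives total 443.
Every other set of open sites that can feasibly serve all demand totals ≥ 443 even under its best assignment. Minimum: 377.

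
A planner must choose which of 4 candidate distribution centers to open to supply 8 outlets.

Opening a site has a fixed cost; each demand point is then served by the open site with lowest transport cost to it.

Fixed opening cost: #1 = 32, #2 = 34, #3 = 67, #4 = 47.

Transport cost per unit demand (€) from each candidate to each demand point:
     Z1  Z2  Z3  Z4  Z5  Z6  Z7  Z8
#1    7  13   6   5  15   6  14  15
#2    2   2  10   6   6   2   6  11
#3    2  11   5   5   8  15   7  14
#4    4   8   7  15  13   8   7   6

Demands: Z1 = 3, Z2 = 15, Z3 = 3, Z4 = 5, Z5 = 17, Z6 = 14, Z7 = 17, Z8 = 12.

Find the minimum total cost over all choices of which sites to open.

Open {#2, #4}: assign each demand point to its cheapest open site.
  Z1→#2 3×2=6, Z2→#2 15×2=30, Z3→#4 3×7=21, Z4→#2 5×6=30, Z5→#2 17×6=102, Z6→#2 14×2=28, Z7→#2 17×6=102, Z8→#4 12×6=72
  transport cost 391, fixed 81 → total 472.
Compare {#2}: transport cost 460 + fixed 34 = 494.
Compare {#1, #2, #4}: transport cost 383 + fixed 113 = 496.
Compare {#1, #2}: transport cost 443 + fixed 66 = 509.
All other subsets cost ≥ 494. Minimum total cost: 472.

472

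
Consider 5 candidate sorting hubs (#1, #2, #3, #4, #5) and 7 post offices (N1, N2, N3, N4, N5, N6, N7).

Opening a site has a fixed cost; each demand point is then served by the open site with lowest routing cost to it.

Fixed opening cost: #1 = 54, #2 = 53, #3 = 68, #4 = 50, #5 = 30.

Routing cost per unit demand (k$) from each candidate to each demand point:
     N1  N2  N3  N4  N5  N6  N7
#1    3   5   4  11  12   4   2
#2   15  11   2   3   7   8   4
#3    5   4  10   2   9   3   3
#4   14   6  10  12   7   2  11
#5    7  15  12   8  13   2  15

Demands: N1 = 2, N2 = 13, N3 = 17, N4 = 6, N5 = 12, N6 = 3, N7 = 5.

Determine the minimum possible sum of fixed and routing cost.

Open {#1, #2}: assign each demand point to its cheapest open site.
  N1→#1 2×3=6, N2→#1 13×5=65, N3→#2 17×2=34, N4→#2 6×3=18, N5→#2 12×7=84, N6→#1 3×4=12, N7→#1 5×2=10
  routing cost 229, fixed 107 → total 336.
Compare {#2, #3}: routing cost 216 + fixed 121 = 337.
Compare {#1, #2, #5}: routing cost 223 + fixed 137 = 360.
Compare {#2, #3, #5}: routing cost 213 + fixed 151 = 364.
All other subsets cost ≥ 337. Minimum total cost: 336.

336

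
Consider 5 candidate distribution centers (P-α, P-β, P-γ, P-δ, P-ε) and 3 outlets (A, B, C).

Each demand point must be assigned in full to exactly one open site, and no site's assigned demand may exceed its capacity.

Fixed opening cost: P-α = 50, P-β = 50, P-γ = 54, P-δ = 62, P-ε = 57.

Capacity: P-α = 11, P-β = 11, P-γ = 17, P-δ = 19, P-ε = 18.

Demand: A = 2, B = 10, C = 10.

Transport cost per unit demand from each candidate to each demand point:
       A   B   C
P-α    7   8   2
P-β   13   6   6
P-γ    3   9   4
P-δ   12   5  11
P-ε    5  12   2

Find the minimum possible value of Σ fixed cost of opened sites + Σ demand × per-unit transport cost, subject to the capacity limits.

197

Open {P-β, P-ε}; cheapest assignment that respects the capacities:
  P-β (cap 11, load 10): B — cost 10×6 = 60
  P-ε (cap 18, load 12): A, C — cost 2×5 + 10×2 = 30
  Shipping 90, fixed 107 → total 197.
  Any other capacity-feasible assignment to {P-β, P-ε} ships for at least 90.
Compare {P-δ, P-ε}: its best feasible assignment gives total 199.
Compare {P-α, P-δ}: its best feasible assignment gives total 206.
Every other set of open sites that can feasibly serve all demand totals ≥ 199 even under its best assignment. Minimum: 197.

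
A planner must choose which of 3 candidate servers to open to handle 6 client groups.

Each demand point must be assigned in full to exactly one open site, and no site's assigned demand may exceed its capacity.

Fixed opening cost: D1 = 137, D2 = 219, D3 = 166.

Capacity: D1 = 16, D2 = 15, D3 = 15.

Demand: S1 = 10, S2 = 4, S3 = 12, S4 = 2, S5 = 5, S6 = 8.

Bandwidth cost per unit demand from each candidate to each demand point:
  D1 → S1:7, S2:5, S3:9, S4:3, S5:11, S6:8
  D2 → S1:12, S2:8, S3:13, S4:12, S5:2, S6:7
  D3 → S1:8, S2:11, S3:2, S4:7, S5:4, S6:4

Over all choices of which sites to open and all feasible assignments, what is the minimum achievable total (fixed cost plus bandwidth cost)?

708

Open {D1, D2, D3}; cheapest assignment that respects the capacities:
  D1 (cap 16, load 16): S1, S2, S4 — cost 10×7 + 4×5 + 2×3 = 96
  D2 (cap 15, load 13): S5, S6 — cost 5×2 + 8×7 = 66
  D3 (cap 15, load 12): S3 — cost 12×2 = 24
  Shipping 186, fixed 522 → total 708.
  Any other capacity-feasible assignment to {D1, D2, D3} ships for at least 186.
Total demand is 41 and no other set of sites has combined capacity ≥ 41, so {D1, D2, D3} is the only feasible choice of open sites. Minimum: 708.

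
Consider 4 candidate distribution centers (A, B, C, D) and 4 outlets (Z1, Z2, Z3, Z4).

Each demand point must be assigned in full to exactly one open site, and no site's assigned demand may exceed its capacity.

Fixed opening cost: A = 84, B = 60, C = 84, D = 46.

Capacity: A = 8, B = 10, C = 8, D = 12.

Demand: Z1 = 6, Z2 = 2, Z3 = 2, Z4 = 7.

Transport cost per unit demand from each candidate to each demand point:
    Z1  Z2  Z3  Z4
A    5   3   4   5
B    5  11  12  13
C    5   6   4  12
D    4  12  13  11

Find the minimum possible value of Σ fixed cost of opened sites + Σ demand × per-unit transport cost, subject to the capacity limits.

Open {A, D}; cheapest assignment that respects the capacities:
  A (cap 8, load 7): Z4 — cost 7×5 = 35
  D (cap 12, load 10): Z1, Z2, Z3 — cost 6×4 + 2×12 + 2×13 = 74
  Shipping 109, fixed 130 → total 239.
  Any other capacity-feasible assignment to {A, D} ships for at least 109.
Compare {A, B}: its best feasible assignment gives total 255.
Compare {B, D}: its best feasible assignment gives total 259.
Every other set of open sites that can feasibly serve all demand totals ≥ 255 even under its best assignment. Minimum: 239.

239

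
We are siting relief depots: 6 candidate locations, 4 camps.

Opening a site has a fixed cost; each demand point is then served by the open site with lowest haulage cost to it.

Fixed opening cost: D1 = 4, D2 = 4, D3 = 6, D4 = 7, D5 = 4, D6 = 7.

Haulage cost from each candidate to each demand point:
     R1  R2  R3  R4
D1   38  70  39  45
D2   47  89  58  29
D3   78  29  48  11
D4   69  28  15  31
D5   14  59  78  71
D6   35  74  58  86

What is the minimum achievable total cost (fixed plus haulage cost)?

85

Open {D3, D4, D5}: assign each demand point to its cheapest open site.
  R1→D5 14, R2→D4 28, R3→D4 15, R4→D3 11
  haulage cost 68, fixed 17 → total 85.
Compare {D1, D3, D4, D5}: haulage cost 68 + fixed 21 = 89.
Compare {D2, D3, D4, D5}: haulage cost 68 + fixed 21 = 89.
Compare {D3, D4, D5, D6}: haulage cost 68 + fixed 24 = 92.
All other subsets cost ≥ 89. Minimum total cost: 85.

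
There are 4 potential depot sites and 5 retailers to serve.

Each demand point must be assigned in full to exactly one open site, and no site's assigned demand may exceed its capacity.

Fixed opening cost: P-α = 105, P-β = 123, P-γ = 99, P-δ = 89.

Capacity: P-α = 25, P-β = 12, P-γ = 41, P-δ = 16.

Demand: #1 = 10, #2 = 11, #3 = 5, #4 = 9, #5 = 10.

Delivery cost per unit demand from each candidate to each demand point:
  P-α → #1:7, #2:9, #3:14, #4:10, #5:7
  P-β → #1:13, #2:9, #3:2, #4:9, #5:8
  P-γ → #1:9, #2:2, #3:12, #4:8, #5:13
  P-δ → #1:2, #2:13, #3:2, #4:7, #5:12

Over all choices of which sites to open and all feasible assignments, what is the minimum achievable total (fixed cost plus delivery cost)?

442

Open {P-γ, P-δ}; cheapest assignment that respects the capacities:
  P-γ (cap 41, load 30): #2, #4, #5 — cost 11×2 + 9×8 + 10×13 = 224
  P-δ (cap 16, load 15): #1, #3 — cost 10×2 + 5×2 = 30
  Shipping 254, fixed 188 → total 442.
  Any other capacity-feasible assignment to {P-γ, P-δ} ships for at least 254.
Compare {P-α, P-γ, P-δ}: its best feasible assignment gives total 487.
Compare {P-α, P-γ}: its best feasible assignment gives total 498.
Every other set of open sites that can feasibly serve all demand totals ≥ 487 even under its best assignment. Minimum: 442.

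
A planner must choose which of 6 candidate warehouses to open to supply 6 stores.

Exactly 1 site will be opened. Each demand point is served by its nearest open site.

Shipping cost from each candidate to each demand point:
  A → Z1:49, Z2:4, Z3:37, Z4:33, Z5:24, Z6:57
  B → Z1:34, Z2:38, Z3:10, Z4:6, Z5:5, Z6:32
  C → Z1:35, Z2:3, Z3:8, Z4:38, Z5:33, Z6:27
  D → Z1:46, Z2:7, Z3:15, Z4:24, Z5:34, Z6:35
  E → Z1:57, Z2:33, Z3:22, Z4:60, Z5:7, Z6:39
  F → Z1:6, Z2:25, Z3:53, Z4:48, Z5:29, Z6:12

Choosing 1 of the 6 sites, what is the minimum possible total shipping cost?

Open {B}.
  Z1→B 34, Z2→B 38, Z3→B 10, Z4→B 6, Z5→B 5, Z6→B 32  ⇒ total 125.
Compare {C}: total 144.
Compare {D}: total 161.
No size-1 selection does better; minimum is 125.

125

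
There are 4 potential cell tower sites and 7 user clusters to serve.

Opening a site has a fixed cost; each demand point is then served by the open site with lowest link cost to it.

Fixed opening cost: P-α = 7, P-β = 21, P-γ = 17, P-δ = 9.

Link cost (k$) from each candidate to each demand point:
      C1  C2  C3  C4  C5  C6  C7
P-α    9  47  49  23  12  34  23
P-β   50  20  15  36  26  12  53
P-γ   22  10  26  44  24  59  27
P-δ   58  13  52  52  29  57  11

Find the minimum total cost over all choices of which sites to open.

Open {P-α, P-β, P-δ}: assign each demand point to its cheapest open site.
  C1→P-α 9, C2→P-δ 13, C3→P-β 15, C4→P-α 23, C5→P-α 12, C6→P-β 12, C7→P-δ 11
  link cost 95, fixed 37 → total 132.
Compare {P-α, P-β}: link cost 114 + fixed 28 = 142.
Compare {P-α, P-β, P-γ, P-δ}: link cost 92 + fixed 54 = 146.
Compare {P-α, P-β, P-γ}: link cost 104 + fixed 45 = 149.
All other subsets cost ≥ 142. Minimum total cost: 132.

132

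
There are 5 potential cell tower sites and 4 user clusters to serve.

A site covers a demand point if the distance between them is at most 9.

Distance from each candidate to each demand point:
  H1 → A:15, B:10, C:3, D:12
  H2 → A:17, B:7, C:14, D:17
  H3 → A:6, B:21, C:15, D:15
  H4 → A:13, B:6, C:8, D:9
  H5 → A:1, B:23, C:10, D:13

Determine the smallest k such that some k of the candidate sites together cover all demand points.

2

Coverage sets (demand points within 9 of each site):
  H1: {C}
  H2: {B}
  H3: {A}
  H4: {B, C, D}
  H5: {A}
No single site covers all 4 demand points.
But {H3, H4} covers everything, so the minimum is 2.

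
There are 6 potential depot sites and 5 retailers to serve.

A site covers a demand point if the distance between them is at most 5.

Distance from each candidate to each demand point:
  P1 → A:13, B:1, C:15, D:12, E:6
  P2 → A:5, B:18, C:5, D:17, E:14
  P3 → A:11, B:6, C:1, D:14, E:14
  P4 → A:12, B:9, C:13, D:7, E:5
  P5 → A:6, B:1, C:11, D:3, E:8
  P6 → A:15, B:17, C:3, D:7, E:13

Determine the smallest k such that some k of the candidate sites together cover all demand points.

Coverage sets (demand points within 5 of each site):
  P1: {B}
  P2: {A, C}
  P3: {C}
  P4: {E}
  P5: {B, D}
  P6: {C}
No 2 sites suffice: every size-2 union leaves at least one demand point uncovered.
But {P2, P4, P5} covers everything, so the minimum is 3.

3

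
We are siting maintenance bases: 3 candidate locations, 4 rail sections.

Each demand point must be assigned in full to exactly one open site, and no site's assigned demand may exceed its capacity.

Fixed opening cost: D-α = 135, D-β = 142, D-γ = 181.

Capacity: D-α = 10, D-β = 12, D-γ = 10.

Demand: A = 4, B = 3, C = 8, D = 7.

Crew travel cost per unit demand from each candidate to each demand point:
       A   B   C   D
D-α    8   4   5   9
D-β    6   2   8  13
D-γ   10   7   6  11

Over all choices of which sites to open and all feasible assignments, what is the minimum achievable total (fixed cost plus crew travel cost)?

Open {D-α, D-β}; cheapest assignment that respects the capacities:
  D-α (cap 10, load 10): B, D — cost 3×4 + 7×9 = 75
  D-β (cap 12, load 12): A, C — cost 4×6 + 8×8 = 88
  Shipping 163, fixed 277 → total 440.
  Any other capacity-feasible assignment to {D-α, D-β} ships for at least 163.
Compare {D-β, D-γ}: its best feasible assignment gives total 509.
Compare {D-α, D-β, D-γ}: its best feasible assignment gives total 599.
Every other set of open sites that can feasibly serve all demand totals ≥ 509 even under its best assignment. Minimum: 440.

440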